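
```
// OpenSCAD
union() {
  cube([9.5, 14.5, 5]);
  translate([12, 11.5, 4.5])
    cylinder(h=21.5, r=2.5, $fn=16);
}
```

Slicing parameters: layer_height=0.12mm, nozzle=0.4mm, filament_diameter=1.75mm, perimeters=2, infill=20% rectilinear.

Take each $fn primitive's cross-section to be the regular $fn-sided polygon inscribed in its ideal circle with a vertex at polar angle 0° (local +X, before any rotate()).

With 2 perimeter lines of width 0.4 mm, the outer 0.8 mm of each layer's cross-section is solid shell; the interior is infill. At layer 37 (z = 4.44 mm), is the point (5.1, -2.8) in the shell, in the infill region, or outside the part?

At z = 4.44 mm: the cube is present — its section is the full 9.5×14.5 rectangle; the cylinder at (12, 11.5) is not intersected at this z (z outside [4.5, 26]); Combining (union): only the 9.5×14.5 cube is present, so the union is just that shape — 1 connected region. Overall, the cross-section is a single solid region. The nearest boundary edge runs (0.00, 0.00)→(9.50, 0.00); distance from the point to it = 2.80 mm. The point is not inside any of the regions above, so it lies outside the cross-section (2.80 mm from the nearest boundary).

outside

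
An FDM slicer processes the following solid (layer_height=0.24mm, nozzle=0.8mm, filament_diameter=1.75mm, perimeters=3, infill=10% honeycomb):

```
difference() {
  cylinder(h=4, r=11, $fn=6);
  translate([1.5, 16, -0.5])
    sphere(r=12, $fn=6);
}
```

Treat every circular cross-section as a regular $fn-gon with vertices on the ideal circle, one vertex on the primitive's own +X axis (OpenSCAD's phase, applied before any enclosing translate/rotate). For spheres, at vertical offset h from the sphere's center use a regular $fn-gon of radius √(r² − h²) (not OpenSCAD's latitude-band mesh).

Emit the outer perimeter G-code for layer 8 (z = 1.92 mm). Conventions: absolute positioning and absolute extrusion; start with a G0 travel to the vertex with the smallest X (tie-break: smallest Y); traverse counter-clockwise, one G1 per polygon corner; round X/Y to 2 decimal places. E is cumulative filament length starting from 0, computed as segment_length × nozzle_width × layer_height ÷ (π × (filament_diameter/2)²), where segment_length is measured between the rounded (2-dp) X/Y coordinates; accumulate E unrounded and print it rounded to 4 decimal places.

G0 X-11.00 Y0.00 Z1.92
G1 X-5.50 Y-9.53 E0.8783
G1 X5.50 Y-9.53 E1.7564
G1 X11.00 Y0.00 E2.6347
G1 X7.51 Y6.05 E3.1922
G1 X7.38 Y5.82 E3.2133
G1 X-4.38 Y5.82 E4.1521
G1 X-6.01 Y8.65 E4.4128
G1 X-11.00 Y0.00 E5.2099

At z = 1.92 mm: the r=11 cylinder contributes a regular 6-gon of circumradius 11; the sphere at (1.5, 16): section is a regular 6-gon, circumradius = √(r²−h²) = √(12²−2.42²) = 11.753; Subtracting the remaining from the first: starting from the r=11 cylinder, the r=12 sphere at (1.5, 16) partially overlaps it — only the 44.04 mm² overlap (of its 358.91 mm²) is removed, clipping the outline — 1 connected region. The outline is a single polygon with 8 vertices. Extrusion per mm of travel: 0.8 × 0.24 / (π × 0.875²) = 0.079824. Accumulating E over each segment gives final E = 5.2099.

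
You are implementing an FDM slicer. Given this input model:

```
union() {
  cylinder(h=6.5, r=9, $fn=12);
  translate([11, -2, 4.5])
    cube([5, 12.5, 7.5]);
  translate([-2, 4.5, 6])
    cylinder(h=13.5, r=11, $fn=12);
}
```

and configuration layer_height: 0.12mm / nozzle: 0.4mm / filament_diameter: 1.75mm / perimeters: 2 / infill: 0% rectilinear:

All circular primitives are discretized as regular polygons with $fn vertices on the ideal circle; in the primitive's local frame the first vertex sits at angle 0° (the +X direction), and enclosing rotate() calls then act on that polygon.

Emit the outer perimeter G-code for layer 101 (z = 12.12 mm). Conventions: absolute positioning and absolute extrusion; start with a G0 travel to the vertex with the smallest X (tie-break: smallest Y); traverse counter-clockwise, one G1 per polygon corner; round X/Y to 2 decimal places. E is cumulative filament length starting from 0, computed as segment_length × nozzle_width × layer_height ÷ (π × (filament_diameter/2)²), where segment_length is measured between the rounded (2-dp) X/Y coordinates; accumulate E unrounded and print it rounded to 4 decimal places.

At z = 12.12 mm: the cylinder does not reach this height (z outside [0, 6.5]); the cube at (11, -2) is absent (z outside [4.5, 12]); the r=11 cylinder at (-2, 4.5) gives a regular 12-gon of circumradius 11 (constant along its height); Merging all regions: only the r=11 cylinder at (-2, 4.5) is present, so the union is just that shape — 1 connected region. The outline is a single polygon with 12 vertices. Extrusion per mm of travel: 0.4 × 0.12 / (π × 0.875²) = 0.019956. Accumulating E over each segment gives final E = 1.3638.

G0 X-13.00 Y4.50 Z12.12
G1 X-11.53 Y-1.00 E0.1136
G1 X-7.50 Y-5.03 E0.2273
G1 X-2.00 Y-6.50 E0.3410
G1 X3.50 Y-5.03 E0.4546
G1 X7.53 Y-1.00 E0.5683
G1 X9.00 Y4.50 E0.6819
G1 X7.53 Y10.00 E0.7955
G1 X3.50 Y14.03 E0.9093
G1 X-2.00 Y15.50 E1.0229
G1 X-7.50 Y14.03 E1.1365
G1 X-11.53 Y10.00 E1.2502
G1 X-13.00 Y4.50 E1.3638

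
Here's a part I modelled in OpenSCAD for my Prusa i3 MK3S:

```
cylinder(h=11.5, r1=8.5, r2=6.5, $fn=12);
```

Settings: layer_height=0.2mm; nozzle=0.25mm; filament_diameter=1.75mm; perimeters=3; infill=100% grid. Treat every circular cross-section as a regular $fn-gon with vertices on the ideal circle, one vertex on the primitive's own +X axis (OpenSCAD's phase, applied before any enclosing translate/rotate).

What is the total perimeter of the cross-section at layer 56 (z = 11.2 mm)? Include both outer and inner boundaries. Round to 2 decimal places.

40.70 mm

At z = 11.2 mm: the cone (r1=8.5→r2=6.5) has section circumradius 6.552 here — a regular 12-gon (perimeter = 2·12·6.552·sin(180°/12) = 40.70 mm). Overall, the cross-section is a single solid region. Total boundary length (outer) = 40.70 mm.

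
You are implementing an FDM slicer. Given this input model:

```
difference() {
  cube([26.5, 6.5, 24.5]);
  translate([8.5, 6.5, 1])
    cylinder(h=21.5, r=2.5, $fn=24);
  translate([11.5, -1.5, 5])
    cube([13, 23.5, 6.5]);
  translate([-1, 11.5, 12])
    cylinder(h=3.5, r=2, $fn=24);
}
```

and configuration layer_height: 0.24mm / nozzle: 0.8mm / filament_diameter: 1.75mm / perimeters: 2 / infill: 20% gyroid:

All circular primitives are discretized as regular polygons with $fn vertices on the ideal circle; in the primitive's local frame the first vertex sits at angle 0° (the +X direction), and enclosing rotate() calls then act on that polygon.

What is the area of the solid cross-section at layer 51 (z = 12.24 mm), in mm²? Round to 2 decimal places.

At z = 12.24 mm: the cube is present — its section is the full 26.5×6.5 rectangle (area 172.25 mm²); the r=2.5 cylinder at (8.5, 6.5) gives a regular 24-gon of circumradius 2.5 (constant along its height) (area = (24/2)·2.500²·sin(360°/24) = 19.41 mm²); the cube at (11.5, -1.5) does not reach this height (z outside [5, 11.5]); the cylinder at (-1, 11.5): section is a regular 24-gon, circumradius r=2 (area = (24/2)·2.000²·sin(360°/24) = 12.42 mm²); Subtracting the remaining from the first: starting from the 26.5×6.5 cube (172.25 mm²), the r=2.5 cylinder at (8.5, 6.5) partially overlaps it — only the 9.71 mm² overlap (of its 19.41 mm²) is removed, clipping the outline; the r=2 cylinder at (-1, 11.5) misses the remaining region (no effect) — area = 162.54 mm². Overall, the cross-section is a single solid region. Net area = 162.54 mm².

162.54 mm²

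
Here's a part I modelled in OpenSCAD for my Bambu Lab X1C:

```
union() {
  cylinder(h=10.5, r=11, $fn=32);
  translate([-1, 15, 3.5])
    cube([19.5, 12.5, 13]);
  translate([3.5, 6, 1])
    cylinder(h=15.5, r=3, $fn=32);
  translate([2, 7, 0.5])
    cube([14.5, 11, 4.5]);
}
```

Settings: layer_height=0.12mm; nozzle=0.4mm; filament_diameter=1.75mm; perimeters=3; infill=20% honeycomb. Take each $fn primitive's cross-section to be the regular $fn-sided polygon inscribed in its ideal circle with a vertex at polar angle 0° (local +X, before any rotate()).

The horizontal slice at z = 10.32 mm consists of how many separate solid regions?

At z = 10.32 mm: the r=11 cylinder gives a regular 32-gon of circumradius 11 (constant along its height); the cube at (-1, 15) (footprint 19.5×12.5) is included at this height; the r=3 cylinder at (3.5, 6) contributes a regular 32-gon of circumradius 3; the cube at (2, 7) does not reach this height (z outside [0.5, 5]); Combining (union): the regions partially overlap (shared area 28.09 mm²), so overlapping operands fuse into one piece — 2 connected regions. The result has 2 disconnected regions.

2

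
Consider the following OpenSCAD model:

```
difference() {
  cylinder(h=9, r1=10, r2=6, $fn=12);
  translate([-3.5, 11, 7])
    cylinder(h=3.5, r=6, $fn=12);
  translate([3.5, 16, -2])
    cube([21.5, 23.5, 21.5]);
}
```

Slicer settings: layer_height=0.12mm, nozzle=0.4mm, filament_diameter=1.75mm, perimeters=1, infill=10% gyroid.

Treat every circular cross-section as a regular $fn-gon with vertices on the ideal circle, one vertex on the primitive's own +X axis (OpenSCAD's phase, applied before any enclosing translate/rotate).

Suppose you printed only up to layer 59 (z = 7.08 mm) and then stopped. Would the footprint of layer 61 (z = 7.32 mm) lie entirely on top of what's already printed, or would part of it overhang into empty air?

Compare the two slices. At z = 7.08: the cone (r1=10→r2=6) has section circumradius 6.853 here — a regular 12-gon (area = (12/2)·6.853²·sin(360°/12) = 140.90 mm²); the r=6 cylinder at (-3.5, 11) contributes a regular 12-gon of circumradius 6 (area = (12/2)·6.000²·sin(360°/12) = 108.00 mm²); the cube at (3.5, 16) is present — its section is the full 21.5×23.5 rectangle (area 505.25 mm²); After the difference (first − rest): starting from the cone (140.90 mm²), the r=6 cylinder at (-3.5, 11) partially overlaps it — only the 3.52 mm² overlap (of its 108.00 mm²) is removed, clipping the outline; the 21.5×23.5 cube at (3.5, 16) misses the remaining region (no effect) — area = 137.38 mm². At z = 7.32: the cone (r1=10→r2=6) has section circumradius 6.747 here — a regular 12-gon (area = (12/2)·6.747²·sin(360°/12) = 136.55 mm²); the r=6 cylinder at (-3.5, 11) gives a regular 12-gon of circumradius 6 (constant along its height) (area = (12/2)·6.000²·sin(360°/12) = 108.00 mm²); the cube at (3.5, 16) (footprint 21.5×23.5) is included at this height (area 505.25 mm²); Subtracting the remaining from the first: starting from the cone (136.55 mm²), the r=6 cylinder at (-3.5, 11) partially overlaps it — only the 3.01 mm² overlap (of its 108.00 mm²) is removed, clipping the outline; the 21.5×23.5 cube at (3.5, 16) misses the remaining region (no effect) — area = 133.54 mm². Checking containment: the cross-section at z = 7.32 is a subset of the cross-section at z = 7.08.

entirely on top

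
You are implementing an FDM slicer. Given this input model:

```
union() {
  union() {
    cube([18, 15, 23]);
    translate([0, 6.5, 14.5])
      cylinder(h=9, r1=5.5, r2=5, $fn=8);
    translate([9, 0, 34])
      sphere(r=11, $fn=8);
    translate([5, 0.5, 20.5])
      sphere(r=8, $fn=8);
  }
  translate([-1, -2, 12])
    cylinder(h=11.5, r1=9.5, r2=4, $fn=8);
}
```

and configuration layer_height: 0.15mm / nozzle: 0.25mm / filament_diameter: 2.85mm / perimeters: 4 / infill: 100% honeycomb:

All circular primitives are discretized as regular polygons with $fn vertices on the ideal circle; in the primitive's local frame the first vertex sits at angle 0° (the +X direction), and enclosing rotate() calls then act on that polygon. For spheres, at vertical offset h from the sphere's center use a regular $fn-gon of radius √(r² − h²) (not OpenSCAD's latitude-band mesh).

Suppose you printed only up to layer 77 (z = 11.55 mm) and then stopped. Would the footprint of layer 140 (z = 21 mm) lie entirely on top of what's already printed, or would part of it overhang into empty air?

Compare the two slices. At z = 11.55: the cube is present — its section is the full 18×15 rectangle (area 270.00 mm²); the cone at (0, 6.5) does not reach this height (z outside [14.5, 23.5]); the sphere at (9, 0) does not reach this height (|z−center|=22.450 > r=11); the sphere at (5, 0.5) does not reach this height (|z−center|=8.950 > r=8); Merging all regions: only the 18×15 cube is present, so the union is just that shape — area = 270.00 mm²; the cone at (-1, -2) does not reach this height (z outside [12, 23.5]); Merging all regions: only the result so far is present, so the union is just that shape — area = 270.00 mm². At z = 21: the cube (footprint 18×15) is included at this height (area 270.00 mm²); the cone at (0, 6.5) (r1=5.5→r2=5) has section circumradius 5.139 here — a regular 8-gon (area = (8/2)·5.139²·sin(360°/8) = 74.69 mm²); the sphere at (9, 0) is not intersected at this z (|z−center|=13.000 > r=11); the sphere at (5, 0.5): section is a regular 8-gon, circumradius = √(r²−h²) = √(8²−0.5²) = 7.984 (area = (8/2)·7.984²·sin(360°/8) = 180.31 mm²); Combining (union): the regions partially overlap — summed areas 525.01 mm² minus the doubly-counted overlap 130.31 mm² gives 394.70 mm² — area = 394.70 mm²; the cone at (-1, -2): at t=0.783 of its height the radius interpolates to r₁+(r₂−r₁)t = 5.196, giving a regular 8-gon of that circumradius (area = (8/2)·5.196²·sin(360°/8) = 76.35 mm²); Taking the union: the regions partially overlap — summed areas 471.05 mm² minus the doubly-counted overlap 43.68 mm² gives 427.37 mm² — area = 427.37 mm². Checking containment: at z = 21 the cross-section extends beyond the z = 11.55 cross-section by about 157.37 mm².

part overhangs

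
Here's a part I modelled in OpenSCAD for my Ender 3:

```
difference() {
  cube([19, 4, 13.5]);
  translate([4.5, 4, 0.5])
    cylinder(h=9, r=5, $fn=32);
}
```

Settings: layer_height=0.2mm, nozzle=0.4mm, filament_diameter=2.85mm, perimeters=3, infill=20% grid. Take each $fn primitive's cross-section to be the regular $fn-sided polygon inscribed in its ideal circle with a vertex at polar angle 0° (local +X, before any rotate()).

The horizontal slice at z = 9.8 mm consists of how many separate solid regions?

At z = 9.8 mm: the cube (footprint 19×4) is included at this height; the cylinder at (4.5, 4) is absent (z outside [0.5, 9.5]); Subtracting the remaining from the first: none of the subtracted shapes is present at this height, so the 19×4 cube is unchanged — 1 connected region. The result has 1 disconnected region.

1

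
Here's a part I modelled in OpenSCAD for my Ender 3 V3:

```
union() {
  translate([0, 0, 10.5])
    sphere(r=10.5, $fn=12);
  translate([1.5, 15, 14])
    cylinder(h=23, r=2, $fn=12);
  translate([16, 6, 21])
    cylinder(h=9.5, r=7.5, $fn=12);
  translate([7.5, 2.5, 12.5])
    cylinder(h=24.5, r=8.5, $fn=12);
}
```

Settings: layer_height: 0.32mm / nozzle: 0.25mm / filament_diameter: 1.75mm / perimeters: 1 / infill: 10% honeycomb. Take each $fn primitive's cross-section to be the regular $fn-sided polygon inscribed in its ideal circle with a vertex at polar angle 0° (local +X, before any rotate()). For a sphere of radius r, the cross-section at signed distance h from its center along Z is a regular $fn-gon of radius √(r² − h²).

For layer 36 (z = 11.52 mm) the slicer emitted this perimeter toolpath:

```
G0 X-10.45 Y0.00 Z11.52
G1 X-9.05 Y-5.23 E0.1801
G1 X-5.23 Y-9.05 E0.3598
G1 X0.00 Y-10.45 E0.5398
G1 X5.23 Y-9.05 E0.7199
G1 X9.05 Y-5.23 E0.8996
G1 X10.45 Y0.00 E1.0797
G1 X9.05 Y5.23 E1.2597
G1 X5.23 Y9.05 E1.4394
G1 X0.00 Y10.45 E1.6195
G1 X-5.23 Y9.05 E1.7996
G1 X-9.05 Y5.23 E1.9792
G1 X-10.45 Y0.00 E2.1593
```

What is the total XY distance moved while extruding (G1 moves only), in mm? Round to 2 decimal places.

64.92 mm

Sum the Euclidean lengths of each G1 segment: total = 64.92 mm.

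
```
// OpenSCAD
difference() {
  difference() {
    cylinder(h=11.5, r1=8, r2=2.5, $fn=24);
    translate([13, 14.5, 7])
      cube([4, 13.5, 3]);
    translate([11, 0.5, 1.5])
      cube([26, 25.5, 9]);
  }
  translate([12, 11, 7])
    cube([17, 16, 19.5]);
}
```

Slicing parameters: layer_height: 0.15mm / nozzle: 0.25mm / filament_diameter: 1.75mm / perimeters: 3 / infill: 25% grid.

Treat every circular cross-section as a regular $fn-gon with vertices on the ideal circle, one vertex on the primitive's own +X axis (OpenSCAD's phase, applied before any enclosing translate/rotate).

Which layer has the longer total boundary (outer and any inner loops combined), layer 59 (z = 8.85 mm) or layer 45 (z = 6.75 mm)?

layer 45 (z = 6.75 mm)

Layer 59 (z = 8.85): the cone contributes a regular 24-gon of circumradius 3.767 (interpolated between r1=8 and r2=2.5 at t=0.770) (perimeter = 2·24·3.767·sin(180°/24) = 23.60 mm); the cube at (13, 14.5) is present — its section is the full 4×13.5 rectangle (perimeter 35.00 mm); the cube at (11, 0.5) is present — its section is the full 26×25.5 rectangle (perimeter 103.00 mm); Subtracting the remaining from the first: starting from the cone, the 4×13.5 cube at (13, 14.5) misses the remaining region (no effect); the 26×25.5 cube at (11, 0.5) misses the remaining region (no effect) — boundary = 23.60 mm; the 17×16 cube at (12, 11) contributes its full rectangle (perimeter 66.00 mm); Taking the first minus the rest: starting from that combined region, the 17×16 cube at (12, 11) misses the remaining region (no effect) — boundary = 23.60 mm. So its perimeter = 23.60 mm. Layer 45 (z = 6.75): the cone: at t=0.587 of its height the radius interpolates to r₁+(r₂−r₁)t = 4.772, giving a regular 24-gon of that circumradius (perimeter = 2·24·4.772·sin(180°/24) = 29.90 mm); the cube at (13, 14.5) does not reach this height (z outside [7, 10]); the 26×25.5 cube at (11, 0.5) contributes its full rectangle (perimeter 103.00 mm); Taking the first minus the rest: starting from the cone, the 26×25.5 cube at (11, 0.5) misses the remaining region (no effect) — boundary = 29.90 mm; the cube at (12, 11) is not intersected at this z (z outside [7, 26.5]); Taking the first minus the rest: none of the subtracted shapes is present at this height, so that combined region is unchanged — boundary = 29.90 mm. So its perimeter = 29.90 mm. Layer 45 is larger (29.90 vs 23.60 mm).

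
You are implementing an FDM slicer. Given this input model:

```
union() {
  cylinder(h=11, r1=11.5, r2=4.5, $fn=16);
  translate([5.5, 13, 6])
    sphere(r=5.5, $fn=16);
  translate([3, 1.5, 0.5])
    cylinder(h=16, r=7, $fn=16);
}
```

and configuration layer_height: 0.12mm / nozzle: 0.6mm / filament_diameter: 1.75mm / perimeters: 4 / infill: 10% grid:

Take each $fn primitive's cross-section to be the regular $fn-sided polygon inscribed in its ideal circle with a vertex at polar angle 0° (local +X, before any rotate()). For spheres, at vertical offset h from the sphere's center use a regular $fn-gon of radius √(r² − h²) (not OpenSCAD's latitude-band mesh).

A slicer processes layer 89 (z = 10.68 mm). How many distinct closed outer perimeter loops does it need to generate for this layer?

At z = 10.68 mm: the cone: at t=0.971 of its height the radius interpolates to r₁+(r₂−r₁)t = 4.704, giving a regular 16-gon of that circumradius; the r=5.5 sphere at (5.5, 13) slices to a regular 16-gon of circumradius 2.889 (√(r²−h²) with h=4.68 from center); the r=7 cylinder at (3, 1.5) gives a regular 16-gon of circumradius 7 (constant along its height); Merging all regions: the regions partially overlap (shared area 61.09 mm²), so overlapping operands fuse into one piece — 2 connected regions. The result has 2 disconnected regions.

2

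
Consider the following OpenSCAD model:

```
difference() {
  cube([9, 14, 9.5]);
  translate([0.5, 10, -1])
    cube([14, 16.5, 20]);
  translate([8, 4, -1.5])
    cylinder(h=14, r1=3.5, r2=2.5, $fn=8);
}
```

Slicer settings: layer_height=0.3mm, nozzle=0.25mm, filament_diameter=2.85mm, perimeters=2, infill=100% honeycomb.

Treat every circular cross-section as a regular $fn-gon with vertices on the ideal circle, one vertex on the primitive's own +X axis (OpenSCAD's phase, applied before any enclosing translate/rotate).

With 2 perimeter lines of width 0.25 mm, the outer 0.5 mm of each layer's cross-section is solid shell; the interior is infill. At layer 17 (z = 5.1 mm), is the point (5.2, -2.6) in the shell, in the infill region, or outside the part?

At z = 5.1 mm: the cube is present — its section is the full 9×14 rectangle; the cube at (0.5, 10) is present — its section is the full 14×16.5 rectangle; the cone at (8, 4) contributes a regular 8-gon of circumradius 3.029 (interpolated between r1=3.5 and r2=2.5 at t=0.471); After the difference (first − rest): starting from the 9×14 cube, the 14×16.5 cube at (0.5, 10) partially overlaps it — only the 34.00 mm² overlap (of its 231.00 mm²) is removed, clipping the outline; the cone at (8, 4) partially overlaps it — only the 18.61 mm² overlap (of its 25.94 mm²) is removed, clipping the outline — 1 connected region. Overall, the cross-section is a single solid region. The nearest boundary edge runs (9.00, 0.00)→(0.00, 0.00); distance from the point to it = 2.60 mm. The point is not inside any of the regions above, so it lies outside the cross-section (2.60 mm from the nearest boundary).

outside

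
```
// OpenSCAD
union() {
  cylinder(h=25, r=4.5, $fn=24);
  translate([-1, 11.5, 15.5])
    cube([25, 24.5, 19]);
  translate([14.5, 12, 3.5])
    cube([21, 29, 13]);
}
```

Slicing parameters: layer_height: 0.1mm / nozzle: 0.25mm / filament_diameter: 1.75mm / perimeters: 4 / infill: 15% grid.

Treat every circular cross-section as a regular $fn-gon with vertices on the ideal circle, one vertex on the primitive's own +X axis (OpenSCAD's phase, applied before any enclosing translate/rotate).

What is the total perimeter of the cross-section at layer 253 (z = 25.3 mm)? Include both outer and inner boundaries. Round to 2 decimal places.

At z = 25.3 mm: the cylinder is absent (z outside [0, 25]); the cube at (-1, 11.5) (footprint 25×24.5) is included at this height (perimeter 99.00 mm); the cube at (14.5, 12) does not reach this height (z outside [3.5, 16.5]); Merging all regions: only the 25×24.5 cube at (-1, 11.5) is present, so the union is just that shape — boundary = 99.00 mm. Overall, the cross-section is a single solid region. Total boundary length (outer) = 99.00 mm.

99.00 mm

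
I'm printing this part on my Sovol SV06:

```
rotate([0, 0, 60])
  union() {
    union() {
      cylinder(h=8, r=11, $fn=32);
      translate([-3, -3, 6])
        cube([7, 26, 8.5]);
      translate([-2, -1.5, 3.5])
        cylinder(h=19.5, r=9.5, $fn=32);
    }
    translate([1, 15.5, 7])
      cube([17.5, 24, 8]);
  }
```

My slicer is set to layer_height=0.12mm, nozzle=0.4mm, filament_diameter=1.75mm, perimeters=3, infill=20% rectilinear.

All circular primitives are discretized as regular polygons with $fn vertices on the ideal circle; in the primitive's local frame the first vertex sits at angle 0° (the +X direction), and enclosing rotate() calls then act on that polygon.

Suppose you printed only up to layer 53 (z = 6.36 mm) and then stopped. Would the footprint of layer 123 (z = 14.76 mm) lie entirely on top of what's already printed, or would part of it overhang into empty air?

part overhangs

Compare the two slices. At z = 6.36: the r=11 cylinder gives a regular 32-gon of circumradius 11 (constant along its height) (area = (32/2)·11.000²·sin(360°/32) = 377.69 mm²); the 7×26 cube at (-3, -3) contributes its full rectangle (area 182.00 mm²); the r=9.5 cylinder at (-2, -1.5) gives a regular 32-gon of circumradius 9.5 (constant along its height) (area = (32/2)·9.500²·sin(360°/32) = 281.71 mm²); Merging all regions: the regions partially overlap — summed areas 841.41 mm² minus the doubly-counted overlap 365.58 mm² gives 475.82 mm² — area = 475.82 mm²; the cube at (1, 15.5) is not intersected at this z (z outside [7, 15]); Combining (union): only that combined region is present, so the union is just that shape — area = 475.82 mm²; (whole slice rotated 60° about Z — lengths, areas and connectivity unchanged). At z = 14.76: the cylinder is not intersected at this z (z outside [0, 8]); the cube at (-3, -3) is not intersected at this z (z outside [6, 14.5]); the cylinder at (-2, -1.5): section is a regular 32-gon, circumradius r=9.5 (area = (32/2)·9.500²·sin(360°/32) = 281.71 mm²); Combining (union): only the r=9.5 cylinder at (-2, -1.5) is present, so the union is just that shape — area = 281.71 mm²; the cube at (1, 15.5) (footprint 17.5×24) is included at this height (area 420.00 mm²); Merging all regions: the 2 present regions are separate (no shared area or edge), so areas and boundary lengths simply add and each stays a separate island — area = 701.71 mm²; (rotated 60° about Z; rotation is an isometry so areas/perimeters/island counts are preserved). Checking containment: at z = 14.76 the cross-section extends beyond the z = 6.36 cross-section by about 397.50 mm².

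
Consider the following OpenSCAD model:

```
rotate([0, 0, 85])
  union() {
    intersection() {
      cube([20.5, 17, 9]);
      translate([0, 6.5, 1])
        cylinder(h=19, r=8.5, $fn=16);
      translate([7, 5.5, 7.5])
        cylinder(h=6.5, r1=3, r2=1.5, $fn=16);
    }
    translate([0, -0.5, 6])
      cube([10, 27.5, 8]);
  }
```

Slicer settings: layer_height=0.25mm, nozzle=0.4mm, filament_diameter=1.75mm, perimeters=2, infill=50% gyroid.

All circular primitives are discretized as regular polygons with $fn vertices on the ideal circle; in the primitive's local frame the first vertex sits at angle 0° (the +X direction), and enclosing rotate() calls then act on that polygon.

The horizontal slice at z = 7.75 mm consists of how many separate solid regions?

1

At z = 7.75 mm: the cube is present — its section is the full 20.5×17 rectangle; the cylinder at (0, 6.5): section is a regular 16-gon, circumradius r=8.5; the cone at (7, 5.5) (r1=3→r2=1.5) has section circumradius 2.942 here — a regular 16-gon; Taking the intersection: the r=8.5 cylinder at (0, 6.5) partially overlaps the 20.5×17 cube; clipping to the common part keeps 103.77 mm²; the cone at (7, 5.5) partially overlaps the running intersection; clipping to the common part keeps 19.90 mm² — 1 connected region; the cube at (0, -0.5) (footprint 10×27.5) is included at this height; Merging all regions: the result so far lies entirely inside the 10×27.5 cube at (0, -0.5), so the union is just the 10×27.5 cube at (0, -0.5) — 1 connected region; (whole slice rotated 85° about Z — lengths, areas and connectivity unchanged). The result has 1 disconnected region.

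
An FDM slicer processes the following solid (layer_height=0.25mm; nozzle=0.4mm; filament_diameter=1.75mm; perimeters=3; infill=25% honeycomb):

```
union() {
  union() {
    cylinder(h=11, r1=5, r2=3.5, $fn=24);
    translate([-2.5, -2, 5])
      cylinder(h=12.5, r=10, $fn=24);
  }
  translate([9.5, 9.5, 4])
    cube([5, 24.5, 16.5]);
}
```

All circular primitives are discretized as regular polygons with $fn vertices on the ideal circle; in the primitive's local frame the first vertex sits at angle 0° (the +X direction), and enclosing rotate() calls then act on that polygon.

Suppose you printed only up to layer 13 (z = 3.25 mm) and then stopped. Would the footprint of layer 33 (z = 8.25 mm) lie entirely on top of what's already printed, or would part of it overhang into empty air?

part overhangs

Compare the two slices. At z = 3.25: the cone contributes a regular 24-gon of circumradius 4.557 (interpolated between r1=5 and r2=3.5 at t=0.295) (area = (24/2)·4.557²·sin(360°/24) = 64.49 mm²); the cylinder at (-2.5, -2) is absent (z outside [5, 17.5]); Taking the union: only the cone is present, so the union is just that shape — area = 64.49 mm²; the cube at (9.5, 9.5) is not intersected at this z (z outside [4, 20.5]); Combining (union): only that combined region is present, so the union is just that shape — area = 64.49 mm². At z = 8.25: the cone (r1=5→r2=3.5) has section circumradius 3.875 here — a regular 24-gon (area = (24/2)·3.875²·sin(360°/24) = 46.64 mm²); the r=10 cylinder at (-2.5, -2) gives a regular 24-gon of circumradius 10 (constant along its height) (area = (24/2)·10.000²·sin(360°/24) = 310.58 mm²); Taking the union: the cone lies entirely inside the r=10 cylinder at (-2.5, -2), so the union is just the r=10 cylinder at (-2.5, -2) — area = 310.58 mm²; the 5×24.5 cube at (9.5, 9.5) contributes its full rectangle (area 122.50 mm²); Combining (union): the 2 present regions are separate (no shared area or edge), so areas and boundary lengths simply add and each stays a separate island — area = 433.08 mm². Checking containment: at z = 8.25 the cross-section extends beyond the z = 3.25 cross-section by about 368.59 mm².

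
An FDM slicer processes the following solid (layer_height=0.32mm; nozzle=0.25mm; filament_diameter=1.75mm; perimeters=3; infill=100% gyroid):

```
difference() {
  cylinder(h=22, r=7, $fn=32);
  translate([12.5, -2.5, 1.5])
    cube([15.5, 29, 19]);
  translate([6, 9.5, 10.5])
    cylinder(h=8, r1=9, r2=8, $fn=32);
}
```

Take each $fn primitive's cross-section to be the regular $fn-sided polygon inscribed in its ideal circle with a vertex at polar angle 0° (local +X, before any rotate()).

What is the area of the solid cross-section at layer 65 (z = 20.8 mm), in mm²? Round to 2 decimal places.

152.95 mm²

At z = 20.8 mm: the r=7 cylinder contributes a regular 32-gon of circumradius 7 (area = (32/2)·7.000²·sin(360°/32) = 152.95 mm²); the cube at (12.5, -2.5) does not reach this height (z outside [1.5, 20.5]); the cone at (6, 9.5) is absent (z outside [10.5, 18.5]); Taking the first minus the rest: none of the subtracted shapes is present at this height, so the r=7 cylinder is unchanged — area = 152.95 mm². Overall, the cross-section is a single solid region. Net area = 152.95 mm².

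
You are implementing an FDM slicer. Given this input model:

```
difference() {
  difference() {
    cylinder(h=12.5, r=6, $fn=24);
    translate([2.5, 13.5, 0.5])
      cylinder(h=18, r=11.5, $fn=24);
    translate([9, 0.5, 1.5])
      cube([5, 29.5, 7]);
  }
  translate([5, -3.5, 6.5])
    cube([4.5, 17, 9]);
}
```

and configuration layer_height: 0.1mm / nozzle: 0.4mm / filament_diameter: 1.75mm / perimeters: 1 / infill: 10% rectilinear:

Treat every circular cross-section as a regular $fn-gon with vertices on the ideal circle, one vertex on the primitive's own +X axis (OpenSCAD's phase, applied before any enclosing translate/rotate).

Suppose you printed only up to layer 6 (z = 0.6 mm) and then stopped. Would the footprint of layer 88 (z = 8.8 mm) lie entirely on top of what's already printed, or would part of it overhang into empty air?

Compare the two slices. At z = 0.6: the r=6 cylinder contributes a regular 24-gon of circumradius 6 (area = (24/2)·6.000²·sin(360°/24) = 111.81 mm²); the r=11.5 cylinder at (2.5, 13.5) contributes a regular 24-gon of circumradius 11.5 (area = (24/2)·11.500²·sin(360°/24) = 410.75 mm²); the cube at (9, 0.5) does not reach this height (z outside [1.5, 8.5]); After the difference (first − rest): starting from the r=6 cylinder (111.81 mm²), the r=11.5 cylinder at (2.5, 13.5) partially overlaps it — only the 24.96 mm² overlap (of its 410.75 mm²) is removed, clipping the outline — area = 86.85 mm²; the cube at (5, -3.5) does not reach this height (z outside [6.5, 15.5]); Subtracting the remaining from the first: none of the subtracted shapes is present at this height, so the result so far is unchanged — area = 86.85 mm². At z = 8.8: the r=6 cylinder gives a regular 24-gon of circumradius 6 (constant along its height) (area = (24/2)·6.000²·sin(360°/24) = 111.81 mm²); the cylinder at (2.5, 13.5): section is a regular 24-gon, circumradius r=11.5 (area = (24/2)·11.500²·sin(360°/24) = 410.75 mm²); the cube at (9, 0.5) is absent (z outside [1.5, 8.5]); After the difference (first − rest): starting from the r=6 cylinder (111.81 mm²), the r=11.5 cylinder at (2.5, 13.5) partially overlaps it — only the 24.96 mm² overlap (of its 410.75 mm²) is removed, clipping the outline — area = 86.85 mm²; the 4.5×17 cube at (5, -3.5) contributes its full rectangle (area 76.50 mm²); Subtracting the remaining from the first: starting from that combined region (86.85 mm²), the 4.5×17 cube at (5, -3.5) partially overlaps it — only the 4.04 mm² overlap (of its 76.50 mm²) is removed, clipping the outline — area = 82.81 mm². Checking containment: the cross-section at z = 8.8 is a subset of the cross-section at z = 0.6.

entirely on top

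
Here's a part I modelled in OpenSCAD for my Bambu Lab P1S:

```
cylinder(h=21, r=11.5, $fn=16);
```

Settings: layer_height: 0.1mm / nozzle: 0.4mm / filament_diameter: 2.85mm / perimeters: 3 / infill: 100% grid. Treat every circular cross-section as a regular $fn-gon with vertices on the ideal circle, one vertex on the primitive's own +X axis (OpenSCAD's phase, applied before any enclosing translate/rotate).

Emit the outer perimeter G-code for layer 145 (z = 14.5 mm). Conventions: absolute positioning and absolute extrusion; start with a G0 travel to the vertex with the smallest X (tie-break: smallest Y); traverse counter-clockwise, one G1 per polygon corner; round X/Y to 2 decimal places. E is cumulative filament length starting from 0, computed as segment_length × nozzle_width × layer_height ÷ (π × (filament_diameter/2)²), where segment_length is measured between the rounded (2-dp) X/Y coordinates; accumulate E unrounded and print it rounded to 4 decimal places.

At z = 14.5 mm: the cylinder: section is a regular 16-gon, circumradius r=11.5. The outline is a single polygon with 16 vertices. Extrusion per mm of travel: 0.4 × 0.1 / (π × 1.425²) = 0.006270. Accumulating E over each segment gives final E = 0.4500.

G0 X-11.50 Y0.00 Z14.50
G1 X-10.62 Y-4.40 E0.0281
G1 X-8.13 Y-8.13 E0.0563
G1 X-4.40 Y-10.62 E0.0844
G1 X0.00 Y-11.50 E0.1125
G1 X4.40 Y-10.62 E0.1406
G1 X8.13 Y-8.13 E0.1688
G1 X10.62 Y-4.40 E0.1969
G1 X11.50 Y0.00 E0.2250
G1 X10.62 Y4.40 E0.2532
G1 X8.13 Y8.13 E0.2813
G1 X4.40 Y10.62 E0.3094
G1 X0.00 Y11.50 E0.3375
G1 X-4.40 Y10.62 E0.3657
G1 X-8.13 Y8.13 E0.3938
G1 X-10.62 Y4.40 E0.4219
G1 X-11.50 Y0.00 E0.4500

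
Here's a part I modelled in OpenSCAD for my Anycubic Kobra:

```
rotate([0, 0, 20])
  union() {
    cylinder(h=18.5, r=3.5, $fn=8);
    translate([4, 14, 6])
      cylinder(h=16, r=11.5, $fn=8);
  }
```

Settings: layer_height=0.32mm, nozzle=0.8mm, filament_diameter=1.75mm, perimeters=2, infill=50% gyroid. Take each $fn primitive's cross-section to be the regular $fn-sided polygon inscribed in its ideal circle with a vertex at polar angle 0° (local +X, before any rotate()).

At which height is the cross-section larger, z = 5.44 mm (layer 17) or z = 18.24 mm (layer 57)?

Layer 17 (z = 5.44): the cylinder: section is a regular 8-gon, circumradius r=3.5 (area = (8/2)·3.500²·sin(360°/8) = 34.65 mm²); the cylinder at (4, 14) is not intersected at this z (z outside [6, 22]); Merging all regions: only the r=3.5 cylinder is present, so the union is just that shape — area = 34.65 mm²; (whole slice rotated 20° about Z — lengths, areas and connectivity unchanged). So its area = 34.65 mm². Layer 57 (z = 18.24): the r=3.5 cylinder gives a regular 8-gon of circumradius 3.5 (constant along its height) (area = (8/2)·3.500²·sin(360°/8) = 34.65 mm²); the r=11.5 cylinder at (4, 14) gives a regular 8-gon of circumradius 11.5 (constant along its height) (area = (8/2)·11.500²·sin(360°/8) = 374.06 mm²); Merging all regions: the 2 present regions are separate (no shared area or edge), so areas and boundary lengths simply add and each stays a separate island — area = 408.71 mm²; (rotated 20° about Z; rotation is an isometry so areas/perimeters/island counts are preserved). So its area = 408.71 mm². Layer 57 is larger (408.71 vs 34.65 mm²).

layer 57 (z = 18.24 mm)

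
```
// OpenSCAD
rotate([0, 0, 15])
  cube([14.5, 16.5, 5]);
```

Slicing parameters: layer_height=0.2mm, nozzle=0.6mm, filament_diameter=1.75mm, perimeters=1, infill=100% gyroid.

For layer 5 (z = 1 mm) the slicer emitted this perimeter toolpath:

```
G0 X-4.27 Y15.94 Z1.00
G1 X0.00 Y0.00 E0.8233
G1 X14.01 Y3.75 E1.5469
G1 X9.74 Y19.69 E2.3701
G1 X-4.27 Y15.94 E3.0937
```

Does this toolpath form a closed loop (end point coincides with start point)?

Start point (G0): (-4.27, 15.94). End point (last G1): the path returns to the start — closed.

yes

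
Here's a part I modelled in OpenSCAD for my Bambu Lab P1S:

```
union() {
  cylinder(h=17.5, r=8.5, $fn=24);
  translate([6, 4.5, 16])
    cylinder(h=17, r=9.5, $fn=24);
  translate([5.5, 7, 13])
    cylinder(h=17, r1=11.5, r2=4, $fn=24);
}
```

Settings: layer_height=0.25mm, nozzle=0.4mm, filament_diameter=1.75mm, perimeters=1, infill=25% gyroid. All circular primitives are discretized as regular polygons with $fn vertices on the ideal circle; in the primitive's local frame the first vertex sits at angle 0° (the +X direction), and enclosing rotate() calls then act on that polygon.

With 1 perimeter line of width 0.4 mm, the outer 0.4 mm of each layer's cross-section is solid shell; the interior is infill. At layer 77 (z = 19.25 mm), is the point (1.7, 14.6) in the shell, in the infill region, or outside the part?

shell

At z = 19.25 mm: the cylinder is not intersected at this z (z outside [0, 17.5]); the r=9.5 cylinder at (6, 4.5) gives a regular 24-gon of circumradius 9.5 (constant along its height); the cone at (5.5, 7) contributes a regular 24-gon of circumradius 8.743 (interpolated between r1=11.5 and r2=4 at t=0.368); Merging all regions: the regions partially overlap (shared area 210.70 mm²), so overlapping operands fuse into one piece — 1 connected region. Overall, the cross-section is a single solid region. The nearest boundary edge runs (1.13, 14.57)→(3.24, 15.44); distance from the point to it = 0.19 mm. The point is inside the cross-section, 0.19 mm from the nearest boundary — within the 0.4 mm shell band (1 × 0.4).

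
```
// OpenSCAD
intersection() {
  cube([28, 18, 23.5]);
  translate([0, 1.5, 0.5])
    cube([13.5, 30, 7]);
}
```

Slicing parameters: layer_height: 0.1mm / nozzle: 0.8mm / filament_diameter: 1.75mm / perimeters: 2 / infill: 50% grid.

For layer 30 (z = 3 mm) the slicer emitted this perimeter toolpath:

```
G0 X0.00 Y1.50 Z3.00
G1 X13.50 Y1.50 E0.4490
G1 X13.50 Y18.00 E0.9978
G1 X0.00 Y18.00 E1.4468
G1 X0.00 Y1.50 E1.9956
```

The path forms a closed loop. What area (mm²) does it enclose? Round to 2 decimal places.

Apply the shoelace formula to the sequence of (X, Y) vertices; enclosed area = 222.75 mm².

222.75 mm²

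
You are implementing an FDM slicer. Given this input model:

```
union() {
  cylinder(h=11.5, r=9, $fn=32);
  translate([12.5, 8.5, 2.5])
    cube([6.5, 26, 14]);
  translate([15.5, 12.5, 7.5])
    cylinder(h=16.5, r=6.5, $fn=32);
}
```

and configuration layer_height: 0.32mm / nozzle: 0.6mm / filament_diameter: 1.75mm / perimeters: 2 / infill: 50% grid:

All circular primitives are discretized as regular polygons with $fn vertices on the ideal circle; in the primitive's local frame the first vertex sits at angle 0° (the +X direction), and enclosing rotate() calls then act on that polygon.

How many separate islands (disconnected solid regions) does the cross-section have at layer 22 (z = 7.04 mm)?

At z = 7.04 mm: the r=9 cylinder gives a regular 32-gon of circumradius 9 (constant along its height); the 6.5×26 cube at (12.5, 8.5) contributes its full rectangle; the cylinder at (15.5, 12.5) does not reach this height (z outside [7.5, 24]); Taking the union: the 2 present regions are separate (no shared area or edge), so areas and boundary lengths simply add and each stays a separate island — 2 connected regions. Overall, the cross-section has 2 separate islands. Island count = 2.

2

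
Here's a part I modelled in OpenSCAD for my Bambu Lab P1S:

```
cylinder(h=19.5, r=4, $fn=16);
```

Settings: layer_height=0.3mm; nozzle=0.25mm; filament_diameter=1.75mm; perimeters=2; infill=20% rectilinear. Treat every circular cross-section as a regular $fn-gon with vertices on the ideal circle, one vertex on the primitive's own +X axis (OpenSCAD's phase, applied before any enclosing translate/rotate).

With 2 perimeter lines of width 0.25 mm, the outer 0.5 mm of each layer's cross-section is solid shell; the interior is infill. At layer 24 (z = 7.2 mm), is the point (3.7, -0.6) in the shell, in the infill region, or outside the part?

shell

At z = 7.2 mm: the cylinder: section is a regular 16-gon, circumradius r=4. Overall, the cross-section is a single solid region. The nearest boundary edge runs (3.70, -1.53)→(4.00, 0.00); distance from the point to it = 0.18 mm. The point is inside the cross-section, 0.18 mm from the nearest boundary — within the 0.5 mm shell band (2 × 0.25).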